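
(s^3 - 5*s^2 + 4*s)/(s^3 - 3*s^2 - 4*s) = (s - 1)/(s + 1)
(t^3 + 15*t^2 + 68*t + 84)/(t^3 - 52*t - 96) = (t + 7)/(t - 8)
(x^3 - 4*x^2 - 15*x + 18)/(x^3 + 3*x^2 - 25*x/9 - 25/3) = 9*(x^2 - 7*x + 6)/(9*x^2 - 25)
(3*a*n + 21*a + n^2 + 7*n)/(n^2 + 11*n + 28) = (3*a + n)/(n + 4)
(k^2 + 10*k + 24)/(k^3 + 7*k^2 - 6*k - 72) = 1/(k - 3)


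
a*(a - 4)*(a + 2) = a^3 - 2*a^2 - 8*a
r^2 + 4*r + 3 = (r + 1)*(r + 3)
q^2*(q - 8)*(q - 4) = q^4 - 12*q^3 + 32*q^2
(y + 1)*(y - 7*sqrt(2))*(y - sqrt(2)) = y^3 - 8*sqrt(2)*y^2 + y^2 - 8*sqrt(2)*y + 14*y + 14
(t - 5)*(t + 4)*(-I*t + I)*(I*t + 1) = t^4 - 2*t^3 - I*t^3 - 19*t^2 + 2*I*t^2 + 20*t + 19*I*t - 20*I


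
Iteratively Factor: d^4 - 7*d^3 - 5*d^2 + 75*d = (d - 5)*(d^3 - 2*d^2 - 15*d) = (d - 5)*(d + 3)*(d^2 - 5*d) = d*(d - 5)*(d + 3)*(d - 5)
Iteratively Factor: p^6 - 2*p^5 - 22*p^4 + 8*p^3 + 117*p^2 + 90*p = (p + 3)*(p^5 - 5*p^4 - 7*p^3 + 29*p^2 + 30*p) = (p + 1)*(p + 3)*(p^4 - 6*p^3 - p^2 + 30*p) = (p - 3)*(p + 1)*(p + 3)*(p^3 - 3*p^2 - 10*p) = (p - 3)*(p + 1)*(p + 2)*(p + 3)*(p^2 - 5*p) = p*(p - 3)*(p + 1)*(p + 2)*(p + 3)*(p - 5)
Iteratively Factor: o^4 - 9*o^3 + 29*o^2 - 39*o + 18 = (o - 2)*(o^3 - 7*o^2 + 15*o - 9) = (o - 2)*(o - 1)*(o^2 - 6*o + 9) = (o - 3)*(o - 2)*(o - 1)*(o - 3)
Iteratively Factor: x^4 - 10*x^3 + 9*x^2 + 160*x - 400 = (x - 5)*(x^3 - 5*x^2 - 16*x + 80) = (x - 5)*(x - 4)*(x^2 - x - 20) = (x - 5)*(x - 4)*(x + 4)*(x - 5)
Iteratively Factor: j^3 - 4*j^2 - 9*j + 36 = (j - 3)*(j^2 - j - 12) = (j - 4)*(j - 3)*(j + 3)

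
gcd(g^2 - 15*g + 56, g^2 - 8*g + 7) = g - 7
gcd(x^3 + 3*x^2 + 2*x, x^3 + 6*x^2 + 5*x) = x^2 + x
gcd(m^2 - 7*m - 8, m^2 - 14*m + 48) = m - 8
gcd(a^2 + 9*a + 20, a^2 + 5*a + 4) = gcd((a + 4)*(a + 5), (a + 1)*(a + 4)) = a + 4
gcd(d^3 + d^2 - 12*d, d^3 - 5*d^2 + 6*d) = d^2 - 3*d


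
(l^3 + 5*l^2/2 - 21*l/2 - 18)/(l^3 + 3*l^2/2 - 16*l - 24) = (l - 3)/(l - 4)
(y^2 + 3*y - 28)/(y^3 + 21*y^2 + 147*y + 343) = (y - 4)/(y^2 + 14*y + 49)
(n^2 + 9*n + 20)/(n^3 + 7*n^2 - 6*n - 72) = (n + 5)/(n^2 + 3*n - 18)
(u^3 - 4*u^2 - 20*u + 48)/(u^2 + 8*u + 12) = (u^3 - 4*u^2 - 20*u + 48)/(u^2 + 8*u + 12)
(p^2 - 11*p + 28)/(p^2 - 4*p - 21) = (p - 4)/(p + 3)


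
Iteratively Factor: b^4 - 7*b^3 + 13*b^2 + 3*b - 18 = (b - 2)*(b^3 - 5*b^2 + 3*b + 9) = (b - 2)*(b + 1)*(b^2 - 6*b + 9) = (b - 3)*(b - 2)*(b + 1)*(b - 3)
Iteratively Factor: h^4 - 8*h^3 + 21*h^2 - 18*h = (h)*(h^3 - 8*h^2 + 21*h - 18) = h*(h - 3)*(h^2 - 5*h + 6) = h*(h - 3)^2*(h - 2)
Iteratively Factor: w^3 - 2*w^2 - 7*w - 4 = (w + 1)*(w^2 - 3*w - 4) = (w - 4)*(w + 1)*(w + 1)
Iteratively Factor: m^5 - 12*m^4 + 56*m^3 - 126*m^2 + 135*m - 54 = (m - 2)*(m^4 - 10*m^3 + 36*m^2 - 54*m + 27) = (m - 3)*(m - 2)*(m^3 - 7*m^2 + 15*m - 9) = (m - 3)^2*(m - 2)*(m^2 - 4*m + 3) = (m - 3)^2*(m - 2)*(m - 1)*(m - 3)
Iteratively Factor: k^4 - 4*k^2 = (k)*(k^3 - 4*k) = k^2*(k^2 - 4) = k^2*(k + 2)*(k - 2)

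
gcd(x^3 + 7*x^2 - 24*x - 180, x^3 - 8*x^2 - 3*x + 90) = x - 5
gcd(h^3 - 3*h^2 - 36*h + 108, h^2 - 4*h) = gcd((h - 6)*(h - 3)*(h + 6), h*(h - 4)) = 1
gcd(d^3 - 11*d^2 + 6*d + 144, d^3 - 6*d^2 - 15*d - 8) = d - 8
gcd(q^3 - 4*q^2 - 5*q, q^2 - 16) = 1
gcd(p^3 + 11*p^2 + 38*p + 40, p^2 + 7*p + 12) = p + 4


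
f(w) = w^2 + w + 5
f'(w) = 2*w + 1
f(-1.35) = 5.47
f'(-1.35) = -1.70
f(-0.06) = 4.94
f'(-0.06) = 0.88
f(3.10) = 17.71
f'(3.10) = 7.20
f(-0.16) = 4.87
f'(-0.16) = 0.68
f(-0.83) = 4.86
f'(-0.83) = -0.66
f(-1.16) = 5.19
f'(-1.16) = -1.32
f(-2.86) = 10.32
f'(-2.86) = -4.72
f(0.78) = 6.39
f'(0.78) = 2.56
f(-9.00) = 77.00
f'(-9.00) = -17.00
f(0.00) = 5.00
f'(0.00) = 1.00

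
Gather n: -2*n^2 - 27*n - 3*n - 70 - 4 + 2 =-2*n^2 - 30*n - 72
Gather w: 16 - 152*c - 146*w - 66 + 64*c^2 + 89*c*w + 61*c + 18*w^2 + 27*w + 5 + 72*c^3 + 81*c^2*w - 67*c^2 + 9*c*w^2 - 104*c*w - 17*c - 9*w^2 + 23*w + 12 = 72*c^3 - 3*c^2 - 108*c + w^2*(9*c + 9) + w*(81*c^2 - 15*c - 96) - 33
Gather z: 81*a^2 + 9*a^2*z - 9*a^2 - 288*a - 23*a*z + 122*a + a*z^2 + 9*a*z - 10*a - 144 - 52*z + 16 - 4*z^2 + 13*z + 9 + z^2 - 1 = 72*a^2 - 176*a + z^2*(a - 3) + z*(9*a^2 - 14*a - 39) - 120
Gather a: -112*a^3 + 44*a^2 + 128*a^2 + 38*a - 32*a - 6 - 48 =-112*a^3 + 172*a^2 + 6*a - 54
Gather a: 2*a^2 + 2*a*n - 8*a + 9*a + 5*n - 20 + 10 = 2*a^2 + a*(2*n + 1) + 5*n - 10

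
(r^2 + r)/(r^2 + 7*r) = (r + 1)/(r + 7)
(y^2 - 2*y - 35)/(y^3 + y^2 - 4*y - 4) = (y^2 - 2*y - 35)/(y^3 + y^2 - 4*y - 4)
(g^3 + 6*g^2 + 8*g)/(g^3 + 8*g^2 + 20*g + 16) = g/(g + 2)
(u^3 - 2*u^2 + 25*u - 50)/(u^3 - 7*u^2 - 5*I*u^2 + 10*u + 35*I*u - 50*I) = (u + 5*I)/(u - 5)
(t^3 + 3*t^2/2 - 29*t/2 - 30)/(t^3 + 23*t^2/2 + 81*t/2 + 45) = (t - 4)/(t + 6)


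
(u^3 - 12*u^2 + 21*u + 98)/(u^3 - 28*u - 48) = (u^2 - 14*u + 49)/(u^2 - 2*u - 24)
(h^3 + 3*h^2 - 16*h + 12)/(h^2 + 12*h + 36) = (h^2 - 3*h + 2)/(h + 6)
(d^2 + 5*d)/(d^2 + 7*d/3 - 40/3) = 3*d/(3*d - 8)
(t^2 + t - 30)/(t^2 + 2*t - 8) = (t^2 + t - 30)/(t^2 + 2*t - 8)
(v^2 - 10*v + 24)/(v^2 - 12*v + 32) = (v - 6)/(v - 8)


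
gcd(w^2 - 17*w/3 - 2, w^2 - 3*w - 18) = w - 6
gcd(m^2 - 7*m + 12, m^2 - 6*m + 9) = m - 3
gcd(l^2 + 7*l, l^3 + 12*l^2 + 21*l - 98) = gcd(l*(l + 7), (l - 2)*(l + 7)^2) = l + 7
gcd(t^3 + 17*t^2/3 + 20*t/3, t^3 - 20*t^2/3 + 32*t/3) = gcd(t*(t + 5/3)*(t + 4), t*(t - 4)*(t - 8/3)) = t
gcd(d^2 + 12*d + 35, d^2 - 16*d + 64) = 1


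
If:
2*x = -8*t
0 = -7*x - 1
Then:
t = 1/28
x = -1/7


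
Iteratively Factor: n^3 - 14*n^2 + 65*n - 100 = (n - 4)*(n^2 - 10*n + 25) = (n - 5)*(n - 4)*(n - 5)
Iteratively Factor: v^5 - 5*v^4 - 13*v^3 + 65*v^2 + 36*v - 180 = (v - 2)*(v^4 - 3*v^3 - 19*v^2 + 27*v + 90) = (v - 2)*(v + 2)*(v^3 - 5*v^2 - 9*v + 45) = (v - 3)*(v - 2)*(v + 2)*(v^2 - 2*v - 15) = (v - 5)*(v - 3)*(v - 2)*(v + 2)*(v + 3)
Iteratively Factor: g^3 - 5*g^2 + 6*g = (g - 3)*(g^2 - 2*g) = g*(g - 3)*(g - 2)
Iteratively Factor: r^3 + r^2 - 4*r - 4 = (r + 1)*(r^2 - 4) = (r - 2)*(r + 1)*(r + 2)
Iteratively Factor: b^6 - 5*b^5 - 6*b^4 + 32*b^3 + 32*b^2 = (b - 4)*(b^5 - b^4 - 10*b^3 - 8*b^2) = b*(b - 4)*(b^4 - b^3 - 10*b^2 - 8*b) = b*(b - 4)^2*(b^3 + 3*b^2 + 2*b) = b*(b - 4)^2*(b + 1)*(b^2 + 2*b) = b*(b - 4)^2*(b + 1)*(b + 2)*(b)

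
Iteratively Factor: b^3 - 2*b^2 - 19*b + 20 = (b + 4)*(b^2 - 6*b + 5) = (b - 1)*(b + 4)*(b - 5)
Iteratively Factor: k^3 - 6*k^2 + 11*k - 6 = (k - 2)*(k^2 - 4*k + 3) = (k - 2)*(k - 1)*(k - 3)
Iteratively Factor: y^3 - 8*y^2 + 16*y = (y)*(y^2 - 8*y + 16) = y*(y - 4)*(y - 4)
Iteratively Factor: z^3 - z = (z)*(z^2 - 1) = z*(z + 1)*(z - 1)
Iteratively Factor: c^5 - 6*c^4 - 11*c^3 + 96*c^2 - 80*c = (c)*(c^4 - 6*c^3 - 11*c^2 + 96*c - 80) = c*(c - 5)*(c^3 - c^2 - 16*c + 16) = c*(c - 5)*(c + 4)*(c^2 - 5*c + 4) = c*(c - 5)*(c - 4)*(c + 4)*(c - 1)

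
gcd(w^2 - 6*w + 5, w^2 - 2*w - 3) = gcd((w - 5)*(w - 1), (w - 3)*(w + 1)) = 1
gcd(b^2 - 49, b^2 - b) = 1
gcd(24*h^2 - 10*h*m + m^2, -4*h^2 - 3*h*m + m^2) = 4*h - m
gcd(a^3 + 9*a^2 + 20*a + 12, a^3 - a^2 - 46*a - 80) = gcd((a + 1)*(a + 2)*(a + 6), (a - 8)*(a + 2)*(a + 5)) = a + 2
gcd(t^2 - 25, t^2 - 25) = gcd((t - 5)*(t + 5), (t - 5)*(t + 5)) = t^2 - 25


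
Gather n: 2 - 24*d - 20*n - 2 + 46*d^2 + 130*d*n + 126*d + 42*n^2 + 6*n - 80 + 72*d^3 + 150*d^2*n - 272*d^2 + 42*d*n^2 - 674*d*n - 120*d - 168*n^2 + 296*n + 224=72*d^3 - 226*d^2 - 18*d + n^2*(42*d - 126) + n*(150*d^2 - 544*d + 282) + 144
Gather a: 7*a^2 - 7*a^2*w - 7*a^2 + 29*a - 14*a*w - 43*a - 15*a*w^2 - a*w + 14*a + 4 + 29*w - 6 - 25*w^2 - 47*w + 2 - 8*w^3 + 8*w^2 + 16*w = -7*a^2*w + a*(-15*w^2 - 15*w) - 8*w^3 - 17*w^2 - 2*w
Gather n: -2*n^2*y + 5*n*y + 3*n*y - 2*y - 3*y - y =-2*n^2*y + 8*n*y - 6*y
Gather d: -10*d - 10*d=-20*d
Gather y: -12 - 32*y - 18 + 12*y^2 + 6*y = 12*y^2 - 26*y - 30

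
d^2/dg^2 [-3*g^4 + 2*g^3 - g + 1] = 12*g*(1 - 3*g)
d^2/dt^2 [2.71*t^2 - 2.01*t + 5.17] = 5.42000000000000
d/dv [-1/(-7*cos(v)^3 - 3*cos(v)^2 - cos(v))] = (21*sin(v) + sin(v)/cos(v)^2 + 6*tan(v))/(-7*sin(v)^2 + 3*cos(v) + 8)^2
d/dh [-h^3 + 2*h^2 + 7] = h*(4 - 3*h)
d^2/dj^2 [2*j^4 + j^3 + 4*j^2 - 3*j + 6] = 24*j^2 + 6*j + 8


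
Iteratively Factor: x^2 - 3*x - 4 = (x + 1)*(x - 4)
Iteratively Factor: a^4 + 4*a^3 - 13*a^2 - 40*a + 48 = (a - 1)*(a^3 + 5*a^2 - 8*a - 48) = (a - 3)*(a - 1)*(a^2 + 8*a + 16) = (a - 3)*(a - 1)*(a + 4)*(a + 4)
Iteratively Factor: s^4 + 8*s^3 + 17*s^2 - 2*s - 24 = (s - 1)*(s^3 + 9*s^2 + 26*s + 24) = (s - 1)*(s + 4)*(s^2 + 5*s + 6) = (s - 1)*(s + 3)*(s + 4)*(s + 2)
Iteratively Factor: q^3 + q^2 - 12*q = (q)*(q^2 + q - 12) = q*(q - 3)*(q + 4)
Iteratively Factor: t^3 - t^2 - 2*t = (t + 1)*(t^2 - 2*t) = (t - 2)*(t + 1)*(t)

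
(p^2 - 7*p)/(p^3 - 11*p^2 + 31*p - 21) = p/(p^2 - 4*p + 3)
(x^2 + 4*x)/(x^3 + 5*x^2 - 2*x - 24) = x/(x^2 + x - 6)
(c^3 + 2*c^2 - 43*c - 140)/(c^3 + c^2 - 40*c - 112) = (c + 5)/(c + 4)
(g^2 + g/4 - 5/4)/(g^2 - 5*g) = (4*g^2 + g - 5)/(4*g*(g - 5))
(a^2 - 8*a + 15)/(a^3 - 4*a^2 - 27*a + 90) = (a - 5)/(a^2 - a - 30)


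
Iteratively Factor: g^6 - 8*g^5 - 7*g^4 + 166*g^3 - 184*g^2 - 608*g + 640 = (g - 4)*(g^5 - 4*g^4 - 23*g^3 + 74*g^2 + 112*g - 160) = (g - 5)*(g - 4)*(g^4 + g^3 - 18*g^2 - 16*g + 32) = (g - 5)*(g - 4)^2*(g^3 + 5*g^2 + 2*g - 8) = (g - 5)*(g - 4)^2*(g - 1)*(g^2 + 6*g + 8) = (g - 5)*(g - 4)^2*(g - 1)*(g + 2)*(g + 4)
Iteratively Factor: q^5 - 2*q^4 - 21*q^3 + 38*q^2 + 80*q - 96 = (q + 2)*(q^4 - 4*q^3 - 13*q^2 + 64*q - 48) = (q + 2)*(q + 4)*(q^3 - 8*q^2 + 19*q - 12) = (q - 4)*(q + 2)*(q + 4)*(q^2 - 4*q + 3) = (q - 4)*(q - 1)*(q + 2)*(q + 4)*(q - 3)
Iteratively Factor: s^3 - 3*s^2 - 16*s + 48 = (s + 4)*(s^2 - 7*s + 12) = (s - 3)*(s + 4)*(s - 4)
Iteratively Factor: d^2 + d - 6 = (d + 3)*(d - 2)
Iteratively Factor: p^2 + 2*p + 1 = (p + 1)*(p + 1)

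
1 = 1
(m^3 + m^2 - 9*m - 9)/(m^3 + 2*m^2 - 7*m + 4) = (m^3 + m^2 - 9*m - 9)/(m^3 + 2*m^2 - 7*m + 4)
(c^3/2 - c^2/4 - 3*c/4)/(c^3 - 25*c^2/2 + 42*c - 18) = c*(2*c^2 - c - 3)/(2*(2*c^3 - 25*c^2 + 84*c - 36))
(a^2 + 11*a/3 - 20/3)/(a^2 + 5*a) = (a - 4/3)/a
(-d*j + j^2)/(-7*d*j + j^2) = (d - j)/(7*d - j)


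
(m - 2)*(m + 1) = m^2 - m - 2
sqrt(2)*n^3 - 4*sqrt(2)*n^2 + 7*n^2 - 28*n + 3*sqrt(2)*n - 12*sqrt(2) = (n - 4)*(n + 3*sqrt(2))*(sqrt(2)*n + 1)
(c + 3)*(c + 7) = c^2 + 10*c + 21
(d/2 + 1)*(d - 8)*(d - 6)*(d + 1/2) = d^4/2 - 23*d^3/4 + 7*d^2 + 53*d + 24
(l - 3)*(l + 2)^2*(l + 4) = l^4 + 5*l^3 - 4*l^2 - 44*l - 48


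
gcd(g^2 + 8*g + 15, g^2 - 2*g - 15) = g + 3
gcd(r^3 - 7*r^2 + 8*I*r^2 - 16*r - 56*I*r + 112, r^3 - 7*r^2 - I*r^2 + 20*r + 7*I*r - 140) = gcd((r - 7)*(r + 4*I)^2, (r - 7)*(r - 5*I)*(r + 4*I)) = r^2 + r*(-7 + 4*I) - 28*I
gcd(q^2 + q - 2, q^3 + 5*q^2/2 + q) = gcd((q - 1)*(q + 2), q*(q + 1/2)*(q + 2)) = q + 2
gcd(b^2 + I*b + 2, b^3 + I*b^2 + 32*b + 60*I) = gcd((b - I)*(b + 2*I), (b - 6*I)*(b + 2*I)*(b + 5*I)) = b + 2*I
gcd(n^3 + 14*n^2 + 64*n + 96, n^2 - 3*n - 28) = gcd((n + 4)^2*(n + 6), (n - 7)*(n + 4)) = n + 4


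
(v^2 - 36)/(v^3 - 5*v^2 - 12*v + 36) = (v + 6)/(v^2 + v - 6)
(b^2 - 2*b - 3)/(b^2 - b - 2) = (b - 3)/(b - 2)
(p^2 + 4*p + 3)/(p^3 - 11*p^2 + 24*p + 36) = (p + 3)/(p^2 - 12*p + 36)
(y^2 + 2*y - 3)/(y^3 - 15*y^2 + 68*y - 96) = (y^2 + 2*y - 3)/(y^3 - 15*y^2 + 68*y - 96)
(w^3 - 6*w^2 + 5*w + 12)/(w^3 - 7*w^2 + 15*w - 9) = (w^2 - 3*w - 4)/(w^2 - 4*w + 3)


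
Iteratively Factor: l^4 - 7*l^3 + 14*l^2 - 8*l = (l)*(l^3 - 7*l^2 + 14*l - 8) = l*(l - 1)*(l^2 - 6*l + 8) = l*(l - 4)*(l - 1)*(l - 2)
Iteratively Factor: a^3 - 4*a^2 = (a - 4)*(a^2) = a*(a - 4)*(a)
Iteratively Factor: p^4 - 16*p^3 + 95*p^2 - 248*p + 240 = (p - 4)*(p^3 - 12*p^2 + 47*p - 60) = (p - 4)^2*(p^2 - 8*p + 15) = (p - 5)*(p - 4)^2*(p - 3)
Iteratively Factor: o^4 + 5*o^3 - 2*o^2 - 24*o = (o - 2)*(o^3 + 7*o^2 + 12*o) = (o - 2)*(o + 4)*(o^2 + 3*o) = o*(o - 2)*(o + 4)*(o + 3)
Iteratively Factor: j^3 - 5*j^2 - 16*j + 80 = (j + 4)*(j^2 - 9*j + 20) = (j - 5)*(j + 4)*(j - 4)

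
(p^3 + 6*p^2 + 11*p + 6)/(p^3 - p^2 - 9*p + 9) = (p^2 + 3*p + 2)/(p^2 - 4*p + 3)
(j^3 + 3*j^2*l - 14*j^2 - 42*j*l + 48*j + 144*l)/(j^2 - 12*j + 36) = (j^2 + 3*j*l - 8*j - 24*l)/(j - 6)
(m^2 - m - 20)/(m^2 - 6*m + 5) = (m + 4)/(m - 1)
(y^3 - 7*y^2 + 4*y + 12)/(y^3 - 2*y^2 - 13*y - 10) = (y^2 - 8*y + 12)/(y^2 - 3*y - 10)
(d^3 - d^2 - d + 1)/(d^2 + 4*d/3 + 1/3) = 3*(d^2 - 2*d + 1)/(3*d + 1)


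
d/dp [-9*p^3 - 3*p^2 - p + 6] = -27*p^2 - 6*p - 1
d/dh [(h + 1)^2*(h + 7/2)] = (h + 1)*(3*h + 8)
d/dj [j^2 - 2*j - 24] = 2*j - 2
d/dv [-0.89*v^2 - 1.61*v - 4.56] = -1.78*v - 1.61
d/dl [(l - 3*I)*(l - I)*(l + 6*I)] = 3*l^2 + 4*I*l + 21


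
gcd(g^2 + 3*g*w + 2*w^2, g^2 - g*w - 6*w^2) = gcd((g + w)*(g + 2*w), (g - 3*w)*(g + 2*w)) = g + 2*w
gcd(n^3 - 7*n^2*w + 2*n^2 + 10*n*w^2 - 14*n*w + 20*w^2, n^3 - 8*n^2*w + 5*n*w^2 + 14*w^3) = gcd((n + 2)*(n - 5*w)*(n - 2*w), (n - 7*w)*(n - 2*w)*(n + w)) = -n + 2*w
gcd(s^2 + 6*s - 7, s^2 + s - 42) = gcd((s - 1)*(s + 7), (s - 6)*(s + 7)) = s + 7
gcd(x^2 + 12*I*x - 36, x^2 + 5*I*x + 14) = 1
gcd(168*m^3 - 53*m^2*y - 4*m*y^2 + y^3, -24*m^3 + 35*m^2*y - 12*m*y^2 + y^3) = 24*m^2 - 11*m*y + y^2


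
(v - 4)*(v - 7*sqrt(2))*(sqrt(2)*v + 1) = sqrt(2)*v^3 - 13*v^2 - 4*sqrt(2)*v^2 - 7*sqrt(2)*v + 52*v + 28*sqrt(2)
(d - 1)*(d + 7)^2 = d^3 + 13*d^2 + 35*d - 49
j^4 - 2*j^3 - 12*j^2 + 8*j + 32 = (j - 4)*(j - 2)*(j + 2)^2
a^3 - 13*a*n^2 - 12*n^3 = (a - 4*n)*(a + n)*(a + 3*n)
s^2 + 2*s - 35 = (s - 5)*(s + 7)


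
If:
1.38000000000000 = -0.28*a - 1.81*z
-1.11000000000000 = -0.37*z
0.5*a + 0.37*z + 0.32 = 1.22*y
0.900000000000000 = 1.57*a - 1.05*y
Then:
No Solution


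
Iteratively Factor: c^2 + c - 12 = (c + 4)*(c - 3)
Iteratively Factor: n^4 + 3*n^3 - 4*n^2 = (n - 1)*(n^3 + 4*n^2) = n*(n - 1)*(n^2 + 4*n) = n*(n - 1)*(n + 4)*(n)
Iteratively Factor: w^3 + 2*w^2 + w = (w + 1)*(w^2 + w) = w*(w + 1)*(w + 1)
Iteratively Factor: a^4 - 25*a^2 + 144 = (a - 4)*(a^3 + 4*a^2 - 9*a - 36) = (a - 4)*(a + 4)*(a^2 - 9) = (a - 4)*(a - 3)*(a + 4)*(a + 3)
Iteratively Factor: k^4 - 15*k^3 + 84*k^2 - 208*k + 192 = (k - 4)*(k^3 - 11*k^2 + 40*k - 48) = (k - 4)*(k - 3)*(k^2 - 8*k + 16) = (k - 4)^2*(k - 3)*(k - 4)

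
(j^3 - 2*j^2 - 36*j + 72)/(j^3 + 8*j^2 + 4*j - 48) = (j - 6)/(j + 4)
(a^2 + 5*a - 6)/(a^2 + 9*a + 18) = (a - 1)/(a + 3)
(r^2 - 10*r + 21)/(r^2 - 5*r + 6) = (r - 7)/(r - 2)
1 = 1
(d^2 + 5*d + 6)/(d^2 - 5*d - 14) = (d + 3)/(d - 7)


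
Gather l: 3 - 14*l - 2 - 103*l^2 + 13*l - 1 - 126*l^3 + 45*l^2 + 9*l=-126*l^3 - 58*l^2 + 8*l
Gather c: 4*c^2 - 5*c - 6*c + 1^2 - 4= 4*c^2 - 11*c - 3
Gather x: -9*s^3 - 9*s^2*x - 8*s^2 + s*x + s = -9*s^3 - 8*s^2 + s + x*(-9*s^2 + s)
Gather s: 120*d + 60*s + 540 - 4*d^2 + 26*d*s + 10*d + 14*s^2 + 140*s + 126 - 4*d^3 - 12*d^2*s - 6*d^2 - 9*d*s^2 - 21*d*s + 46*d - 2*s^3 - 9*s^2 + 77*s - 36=-4*d^3 - 10*d^2 + 176*d - 2*s^3 + s^2*(5 - 9*d) + s*(-12*d^2 + 5*d + 277) + 630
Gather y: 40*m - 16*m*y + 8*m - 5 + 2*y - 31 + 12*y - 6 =48*m + y*(14 - 16*m) - 42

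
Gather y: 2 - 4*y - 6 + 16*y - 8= 12*y - 12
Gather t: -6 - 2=-8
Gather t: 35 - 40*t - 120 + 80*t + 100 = 40*t + 15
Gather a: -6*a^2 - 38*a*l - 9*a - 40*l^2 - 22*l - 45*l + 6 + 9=-6*a^2 + a*(-38*l - 9) - 40*l^2 - 67*l + 15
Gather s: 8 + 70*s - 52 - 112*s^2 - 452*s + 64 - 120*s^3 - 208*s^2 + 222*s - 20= -120*s^3 - 320*s^2 - 160*s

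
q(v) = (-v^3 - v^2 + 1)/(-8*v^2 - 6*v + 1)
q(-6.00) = -0.72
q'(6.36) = 0.13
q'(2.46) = 0.14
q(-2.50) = -0.31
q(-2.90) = -0.35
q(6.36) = 0.82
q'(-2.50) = 0.10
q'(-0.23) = 0.74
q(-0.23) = 0.49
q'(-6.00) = 0.12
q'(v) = (16*v + 6)*(-v^3 - v^2 + 1)/(-8*v^2 - 6*v + 1)^2 + (-3*v^2 - 2*v)/(-8*v^2 - 6*v + 1)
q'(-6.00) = 0.12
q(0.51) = -0.15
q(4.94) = 0.64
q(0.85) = 0.03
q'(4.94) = 0.13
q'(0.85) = 0.32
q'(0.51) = 0.94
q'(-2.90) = 0.11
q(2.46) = 0.32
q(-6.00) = -0.72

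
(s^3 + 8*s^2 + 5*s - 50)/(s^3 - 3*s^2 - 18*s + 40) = (s^2 + 10*s + 25)/(s^2 - s - 20)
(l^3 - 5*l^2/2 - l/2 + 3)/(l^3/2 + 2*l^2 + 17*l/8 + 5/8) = 4*(2*l^2 - 7*l + 6)/(4*l^2 + 12*l + 5)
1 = 1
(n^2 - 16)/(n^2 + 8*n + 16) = (n - 4)/(n + 4)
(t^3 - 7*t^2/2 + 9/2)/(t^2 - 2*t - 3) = t - 3/2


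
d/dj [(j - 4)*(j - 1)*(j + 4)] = 3*j^2 - 2*j - 16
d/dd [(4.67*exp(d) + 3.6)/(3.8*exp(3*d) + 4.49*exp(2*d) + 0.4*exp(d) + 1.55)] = (-35.492*exp(3*d) - 62.0083*exp(2*d) - 32.328*exp(d) + 5.7985)*exp(d)/(14.44*exp(6*d) + 34.124*exp(5*d) + 23.2001*exp(4*d) + 15.372*exp(3*d) + 14.079*exp(2*d) + 1.24*exp(d) + 2.4025)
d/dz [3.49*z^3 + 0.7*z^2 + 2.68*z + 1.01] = 10.47*z^2 + 1.4*z + 2.68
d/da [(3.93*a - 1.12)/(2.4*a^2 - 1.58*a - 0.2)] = (-9.432*a^2 + 5.376*a - 2.5556)/(5.76*a^4 - 7.584*a^3 + 1.5364*a^2 + 0.632*a + 0.04)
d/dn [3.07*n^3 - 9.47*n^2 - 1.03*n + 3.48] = 9.21*n^2 - 18.94*n - 1.03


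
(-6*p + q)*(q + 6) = -6*p*q - 36*p + q^2 + 6*q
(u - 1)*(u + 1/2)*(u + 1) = u^3 + u^2/2 - u - 1/2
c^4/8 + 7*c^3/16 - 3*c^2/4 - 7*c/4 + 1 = (c/4 + 1)*(c/2 + 1)*(c - 2)*(c - 1/2)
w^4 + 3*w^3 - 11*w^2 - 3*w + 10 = (w - 2)*(w - 1)*(w + 1)*(w + 5)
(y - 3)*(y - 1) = y^2 - 4*y + 3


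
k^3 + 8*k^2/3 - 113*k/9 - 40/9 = (k - 8/3)*(k + 1/3)*(k + 5)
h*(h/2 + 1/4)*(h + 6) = h^3/2 + 13*h^2/4 + 3*h/2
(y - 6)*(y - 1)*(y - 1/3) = y^3 - 22*y^2/3 + 25*y/3 - 2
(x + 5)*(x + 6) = x^2 + 11*x + 30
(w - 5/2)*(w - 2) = w^2 - 9*w/2 + 5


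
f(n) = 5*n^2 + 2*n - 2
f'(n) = 10*n + 2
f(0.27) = -1.10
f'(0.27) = 4.70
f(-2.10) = 15.85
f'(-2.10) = -19.00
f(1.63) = 14.54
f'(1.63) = 18.30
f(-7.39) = 256.28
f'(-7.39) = -71.90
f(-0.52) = -1.69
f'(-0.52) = -3.20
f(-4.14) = 75.42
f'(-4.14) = -39.40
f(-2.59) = 26.36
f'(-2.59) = -23.90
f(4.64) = 114.93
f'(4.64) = 48.40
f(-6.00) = 166.00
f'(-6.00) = -58.00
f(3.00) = 49.00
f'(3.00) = 32.00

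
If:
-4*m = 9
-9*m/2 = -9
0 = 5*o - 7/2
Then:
No Solution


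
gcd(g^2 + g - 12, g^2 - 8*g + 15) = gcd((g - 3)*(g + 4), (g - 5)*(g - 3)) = g - 3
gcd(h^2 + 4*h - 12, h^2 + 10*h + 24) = h + 6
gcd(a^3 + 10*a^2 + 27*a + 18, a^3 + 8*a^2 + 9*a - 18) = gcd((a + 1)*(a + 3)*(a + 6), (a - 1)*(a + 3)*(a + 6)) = a^2 + 9*a + 18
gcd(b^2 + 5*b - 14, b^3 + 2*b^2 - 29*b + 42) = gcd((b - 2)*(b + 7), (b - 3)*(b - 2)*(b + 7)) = b^2 + 5*b - 14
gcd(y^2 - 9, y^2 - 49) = 1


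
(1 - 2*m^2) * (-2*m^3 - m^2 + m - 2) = 4*m^5 + 2*m^4 - 4*m^3 + 3*m^2 + m - 2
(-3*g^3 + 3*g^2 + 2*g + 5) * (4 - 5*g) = 15*g^4 - 27*g^3 + 2*g^2 - 17*g + 20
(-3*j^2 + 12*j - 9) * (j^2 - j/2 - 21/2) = -3*j^4 + 27*j^3/2 + 33*j^2/2 - 243*j/2 + 189/2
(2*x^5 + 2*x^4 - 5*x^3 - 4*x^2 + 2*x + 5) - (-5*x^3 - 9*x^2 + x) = 2*x^5 + 2*x^4 + 5*x^2 + x + 5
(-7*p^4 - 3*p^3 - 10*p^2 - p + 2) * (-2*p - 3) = 14*p^5 + 27*p^4 + 29*p^3 + 32*p^2 - p - 6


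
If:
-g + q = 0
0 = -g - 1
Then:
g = -1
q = -1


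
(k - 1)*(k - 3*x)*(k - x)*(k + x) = k^4 - 3*k^3*x - k^3 - k^2*x^2 + 3*k^2*x + 3*k*x^3 + k*x^2 - 3*x^3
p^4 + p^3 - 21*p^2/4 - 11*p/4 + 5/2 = (p - 2)*(p - 1/2)*(p + 1)*(p + 5/2)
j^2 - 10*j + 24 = (j - 6)*(j - 4)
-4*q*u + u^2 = u*(-4*q + u)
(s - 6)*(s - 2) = s^2 - 8*s + 12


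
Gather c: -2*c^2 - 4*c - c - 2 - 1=-2*c^2 - 5*c - 3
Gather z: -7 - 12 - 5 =-24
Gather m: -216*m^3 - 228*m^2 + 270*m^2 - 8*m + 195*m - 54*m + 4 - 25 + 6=-216*m^3 + 42*m^2 + 133*m - 15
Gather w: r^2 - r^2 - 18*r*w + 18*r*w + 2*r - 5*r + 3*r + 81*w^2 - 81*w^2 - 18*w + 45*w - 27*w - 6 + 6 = 0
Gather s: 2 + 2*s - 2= 2*s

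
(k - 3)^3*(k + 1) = k^4 - 8*k^3 + 18*k^2 - 27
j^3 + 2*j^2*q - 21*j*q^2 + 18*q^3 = (j - 3*q)*(j - q)*(j + 6*q)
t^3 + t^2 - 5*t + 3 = (t - 1)^2*(t + 3)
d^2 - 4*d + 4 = (d - 2)^2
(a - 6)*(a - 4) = a^2 - 10*a + 24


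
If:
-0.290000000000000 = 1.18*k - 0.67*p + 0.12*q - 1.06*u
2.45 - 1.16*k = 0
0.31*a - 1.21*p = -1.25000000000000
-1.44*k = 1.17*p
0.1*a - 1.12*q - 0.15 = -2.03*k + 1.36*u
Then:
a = -14.18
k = 2.11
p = -2.60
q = -2.42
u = 3.99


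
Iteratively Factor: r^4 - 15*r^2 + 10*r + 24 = (r + 1)*(r^3 - r^2 - 14*r + 24) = (r - 3)*(r + 1)*(r^2 + 2*r - 8) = (r - 3)*(r + 1)*(r + 4)*(r - 2)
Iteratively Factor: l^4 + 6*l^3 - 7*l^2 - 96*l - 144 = (l + 3)*(l^3 + 3*l^2 - 16*l - 48) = (l - 4)*(l + 3)*(l^2 + 7*l + 12) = (l - 4)*(l + 3)*(l + 4)*(l + 3)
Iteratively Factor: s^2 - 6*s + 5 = (s - 5)*(s - 1)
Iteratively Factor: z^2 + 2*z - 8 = (z + 4)*(z - 2)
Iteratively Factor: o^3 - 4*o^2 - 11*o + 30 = (o + 3)*(o^2 - 7*o + 10) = (o - 5)*(o + 3)*(o - 2)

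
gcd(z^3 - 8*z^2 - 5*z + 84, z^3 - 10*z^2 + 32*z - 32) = z - 4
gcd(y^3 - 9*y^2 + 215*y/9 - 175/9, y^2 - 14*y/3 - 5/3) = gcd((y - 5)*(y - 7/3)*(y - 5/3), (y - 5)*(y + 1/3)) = y - 5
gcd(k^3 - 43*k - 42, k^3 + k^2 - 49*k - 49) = k^2 - 6*k - 7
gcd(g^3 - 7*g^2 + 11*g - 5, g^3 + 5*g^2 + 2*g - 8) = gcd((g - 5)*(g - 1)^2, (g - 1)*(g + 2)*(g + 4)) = g - 1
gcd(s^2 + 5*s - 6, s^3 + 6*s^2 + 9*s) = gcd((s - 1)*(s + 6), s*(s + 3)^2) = 1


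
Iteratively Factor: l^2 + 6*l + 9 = (l + 3)*(l + 3)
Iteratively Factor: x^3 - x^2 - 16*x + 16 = (x + 4)*(x^2 - 5*x + 4) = (x - 1)*(x + 4)*(x - 4)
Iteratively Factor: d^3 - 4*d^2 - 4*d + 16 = (d - 2)*(d^2 - 2*d - 8) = (d - 2)*(d + 2)*(d - 4)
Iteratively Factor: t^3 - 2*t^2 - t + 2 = (t + 1)*(t^2 - 3*t + 2) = (t - 2)*(t + 1)*(t - 1)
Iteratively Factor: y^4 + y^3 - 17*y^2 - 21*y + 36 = (y + 3)*(y^3 - 2*y^2 - 11*y + 12) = (y - 4)*(y + 3)*(y^2 + 2*y - 3) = (y - 4)*(y - 1)*(y + 3)*(y + 3)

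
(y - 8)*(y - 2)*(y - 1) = y^3 - 11*y^2 + 26*y - 16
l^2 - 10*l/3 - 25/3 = (l - 5)*(l + 5/3)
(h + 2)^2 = h^2 + 4*h + 4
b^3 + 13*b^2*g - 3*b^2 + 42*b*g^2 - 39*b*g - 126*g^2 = (b - 3)*(b + 6*g)*(b + 7*g)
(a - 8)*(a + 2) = a^2 - 6*a - 16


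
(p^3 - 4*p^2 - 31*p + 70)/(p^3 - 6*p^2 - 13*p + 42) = (p + 5)/(p + 3)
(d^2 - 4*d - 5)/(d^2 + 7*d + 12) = (d^2 - 4*d - 5)/(d^2 + 7*d + 12)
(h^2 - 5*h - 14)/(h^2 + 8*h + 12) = (h - 7)/(h + 6)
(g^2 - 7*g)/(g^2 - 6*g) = (g - 7)/(g - 6)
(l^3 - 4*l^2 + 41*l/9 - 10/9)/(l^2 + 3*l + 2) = (9*l^3 - 36*l^2 + 41*l - 10)/(9*(l^2 + 3*l + 2))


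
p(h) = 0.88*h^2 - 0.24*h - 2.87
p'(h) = 1.76*h - 0.24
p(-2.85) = 4.96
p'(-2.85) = -5.26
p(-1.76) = 0.28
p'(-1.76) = -3.34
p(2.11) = 0.54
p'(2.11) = 3.47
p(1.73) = -0.65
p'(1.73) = 2.80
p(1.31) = -1.67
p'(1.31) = 2.07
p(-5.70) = 27.09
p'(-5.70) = -10.27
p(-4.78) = 18.38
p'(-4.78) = -8.65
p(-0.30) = -2.72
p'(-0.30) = -0.77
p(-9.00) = 70.57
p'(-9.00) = -16.08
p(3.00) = 4.33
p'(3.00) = 5.04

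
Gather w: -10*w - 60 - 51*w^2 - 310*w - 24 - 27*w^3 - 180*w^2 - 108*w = -27*w^3 - 231*w^2 - 428*w - 84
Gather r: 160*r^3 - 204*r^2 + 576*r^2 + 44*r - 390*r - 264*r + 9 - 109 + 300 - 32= 160*r^3 + 372*r^2 - 610*r + 168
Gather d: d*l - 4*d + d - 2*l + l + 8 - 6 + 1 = d*(l - 3) - l + 3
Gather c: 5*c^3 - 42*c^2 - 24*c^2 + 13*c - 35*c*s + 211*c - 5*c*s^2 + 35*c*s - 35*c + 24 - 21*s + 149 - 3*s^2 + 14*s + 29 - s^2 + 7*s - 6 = 5*c^3 - 66*c^2 + c*(189 - 5*s^2) - 4*s^2 + 196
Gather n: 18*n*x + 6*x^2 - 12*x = 18*n*x + 6*x^2 - 12*x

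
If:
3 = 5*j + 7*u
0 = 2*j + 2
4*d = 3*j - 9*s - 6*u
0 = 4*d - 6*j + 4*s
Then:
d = -51/70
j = -1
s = -27/35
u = 8/7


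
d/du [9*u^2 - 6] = 18*u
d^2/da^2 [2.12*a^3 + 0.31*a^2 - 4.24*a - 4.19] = 12.72*a + 0.62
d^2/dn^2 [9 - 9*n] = 0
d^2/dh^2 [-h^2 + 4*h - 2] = -2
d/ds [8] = 0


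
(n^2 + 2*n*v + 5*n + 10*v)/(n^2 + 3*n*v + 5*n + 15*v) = (n + 2*v)/(n + 3*v)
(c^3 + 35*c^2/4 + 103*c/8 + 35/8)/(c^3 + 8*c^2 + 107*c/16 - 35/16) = 2*(2*c + 1)/(4*c - 1)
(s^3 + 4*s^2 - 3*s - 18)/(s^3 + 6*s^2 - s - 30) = (s + 3)/(s + 5)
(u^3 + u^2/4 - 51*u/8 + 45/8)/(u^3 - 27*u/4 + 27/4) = (4*u - 5)/(2*(2*u - 3))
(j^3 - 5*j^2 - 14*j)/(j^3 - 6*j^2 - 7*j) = (j + 2)/(j + 1)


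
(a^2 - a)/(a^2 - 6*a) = (a - 1)/(a - 6)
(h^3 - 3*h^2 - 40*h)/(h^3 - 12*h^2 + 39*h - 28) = h*(h^2 - 3*h - 40)/(h^3 - 12*h^2 + 39*h - 28)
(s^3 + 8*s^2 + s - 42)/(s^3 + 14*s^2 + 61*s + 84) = (s - 2)/(s + 4)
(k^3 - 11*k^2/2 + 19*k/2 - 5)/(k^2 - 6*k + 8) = (2*k^2 - 7*k + 5)/(2*(k - 4))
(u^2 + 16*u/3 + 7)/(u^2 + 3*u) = (u + 7/3)/u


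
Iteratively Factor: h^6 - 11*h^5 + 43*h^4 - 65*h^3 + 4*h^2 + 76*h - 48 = (h - 3)*(h^5 - 8*h^4 + 19*h^3 - 8*h^2 - 20*h + 16) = (h - 4)*(h - 3)*(h^4 - 4*h^3 + 3*h^2 + 4*h - 4) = (h - 4)*(h - 3)*(h - 1)*(h^3 - 3*h^2 + 4) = (h - 4)*(h - 3)*(h - 1)*(h + 1)*(h^2 - 4*h + 4) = (h - 4)*(h - 3)*(h - 2)*(h - 1)*(h + 1)*(h - 2)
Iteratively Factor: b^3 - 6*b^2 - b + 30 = (b - 5)*(b^2 - b - 6) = (b - 5)*(b - 3)*(b + 2)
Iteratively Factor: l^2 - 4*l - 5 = (l + 1)*(l - 5)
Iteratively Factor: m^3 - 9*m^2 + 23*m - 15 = (m - 3)*(m^2 - 6*m + 5) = (m - 5)*(m - 3)*(m - 1)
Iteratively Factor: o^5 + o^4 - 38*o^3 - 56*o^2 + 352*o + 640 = (o - 5)*(o^4 + 6*o^3 - 8*o^2 - 96*o - 128) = (o - 5)*(o + 4)*(o^3 + 2*o^2 - 16*o - 32) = (o - 5)*(o - 4)*(o + 4)*(o^2 + 6*o + 8) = (o - 5)*(o - 4)*(o + 2)*(o + 4)*(o + 4)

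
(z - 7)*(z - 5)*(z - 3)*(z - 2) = z^4 - 17*z^3 + 101*z^2 - 247*z + 210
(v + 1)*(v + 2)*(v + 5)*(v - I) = v^4 + 8*v^3 - I*v^3 + 17*v^2 - 8*I*v^2 + 10*v - 17*I*v - 10*I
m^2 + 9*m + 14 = (m + 2)*(m + 7)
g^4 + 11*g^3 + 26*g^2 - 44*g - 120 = (g - 2)*(g + 2)*(g + 5)*(g + 6)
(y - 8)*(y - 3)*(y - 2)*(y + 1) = y^4 - 12*y^3 + 33*y^2 - 2*y - 48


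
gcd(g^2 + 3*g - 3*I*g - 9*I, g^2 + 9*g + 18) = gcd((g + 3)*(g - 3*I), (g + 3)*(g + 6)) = g + 3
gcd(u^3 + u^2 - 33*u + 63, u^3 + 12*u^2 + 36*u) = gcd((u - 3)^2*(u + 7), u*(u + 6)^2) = 1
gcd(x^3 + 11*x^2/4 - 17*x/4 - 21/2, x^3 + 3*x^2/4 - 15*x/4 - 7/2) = x^2 - x/4 - 7/2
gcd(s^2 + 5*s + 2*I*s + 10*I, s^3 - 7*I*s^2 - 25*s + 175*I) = s + 5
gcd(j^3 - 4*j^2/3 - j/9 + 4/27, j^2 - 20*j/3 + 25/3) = 1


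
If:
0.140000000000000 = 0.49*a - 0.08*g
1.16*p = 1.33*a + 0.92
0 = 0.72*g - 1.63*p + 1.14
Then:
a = 0.56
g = 1.66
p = 1.43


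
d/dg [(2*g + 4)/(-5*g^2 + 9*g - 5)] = 2*(5*g^2 + 20*g - 23)/(25*g^4 - 90*g^3 + 131*g^2 - 90*g + 25)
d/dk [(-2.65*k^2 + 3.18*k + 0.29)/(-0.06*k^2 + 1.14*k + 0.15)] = (-2.8302*k^2 - 0.7602*k + 0.1464)/(0.0036*k^4 - 0.1368*k^3 + 1.2816*k^2 + 0.342*k + 0.0225)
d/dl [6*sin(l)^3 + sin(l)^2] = 2*(9*sin(l) + 1)*sin(l)*cos(l)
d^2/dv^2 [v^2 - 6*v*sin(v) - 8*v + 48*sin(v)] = 6*v*sin(v) - 48*sin(v) - 12*cos(v) + 2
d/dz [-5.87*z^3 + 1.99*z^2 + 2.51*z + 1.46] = -17.61*z^2 + 3.98*z + 2.51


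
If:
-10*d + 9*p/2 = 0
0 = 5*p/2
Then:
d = 0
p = 0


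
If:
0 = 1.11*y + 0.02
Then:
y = -0.02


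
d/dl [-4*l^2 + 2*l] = 2 - 8*l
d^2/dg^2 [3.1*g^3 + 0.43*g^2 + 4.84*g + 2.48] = 18.6*g + 0.86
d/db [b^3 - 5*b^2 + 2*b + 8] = 3*b^2 - 10*b + 2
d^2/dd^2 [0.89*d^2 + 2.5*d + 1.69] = 1.78000000000000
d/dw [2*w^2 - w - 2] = 4*w - 1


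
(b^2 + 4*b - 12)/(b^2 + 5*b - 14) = (b + 6)/(b + 7)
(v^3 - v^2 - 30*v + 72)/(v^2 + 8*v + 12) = (v^2 - 7*v + 12)/(v + 2)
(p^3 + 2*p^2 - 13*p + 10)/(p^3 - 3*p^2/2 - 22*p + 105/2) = 2*(p^2 - 3*p + 2)/(2*p^2 - 13*p + 21)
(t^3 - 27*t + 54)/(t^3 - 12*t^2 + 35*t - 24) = (t^2 + 3*t - 18)/(t^2 - 9*t + 8)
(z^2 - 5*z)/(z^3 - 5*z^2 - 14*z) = (5 - z)/(-z^2 + 5*z + 14)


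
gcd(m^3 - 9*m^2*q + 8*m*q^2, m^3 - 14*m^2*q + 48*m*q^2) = -m^2 + 8*m*q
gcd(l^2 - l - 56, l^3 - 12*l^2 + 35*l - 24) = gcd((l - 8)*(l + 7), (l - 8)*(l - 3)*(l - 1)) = l - 8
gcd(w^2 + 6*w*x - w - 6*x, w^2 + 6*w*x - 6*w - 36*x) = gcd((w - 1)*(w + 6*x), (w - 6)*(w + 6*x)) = w + 6*x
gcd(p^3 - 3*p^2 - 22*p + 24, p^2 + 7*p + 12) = p + 4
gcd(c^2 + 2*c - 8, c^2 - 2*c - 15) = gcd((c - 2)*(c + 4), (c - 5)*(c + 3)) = 1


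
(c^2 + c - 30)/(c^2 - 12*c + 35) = (c + 6)/(c - 7)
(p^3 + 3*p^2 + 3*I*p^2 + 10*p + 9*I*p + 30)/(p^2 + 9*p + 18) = (p^2 + 3*I*p + 10)/(p + 6)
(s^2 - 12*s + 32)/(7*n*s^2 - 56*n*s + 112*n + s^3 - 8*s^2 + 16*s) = (s - 8)/(7*n*s - 28*n + s^2 - 4*s)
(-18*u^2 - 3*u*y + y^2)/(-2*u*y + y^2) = (18*u^2 + 3*u*y - y^2)/(y*(2*u - y))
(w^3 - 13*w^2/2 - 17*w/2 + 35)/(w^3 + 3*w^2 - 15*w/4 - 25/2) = 2*(w - 7)/(2*w + 5)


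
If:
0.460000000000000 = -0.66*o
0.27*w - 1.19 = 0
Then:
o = -0.70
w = 4.41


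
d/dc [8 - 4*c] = -4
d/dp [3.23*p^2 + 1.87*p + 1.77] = 6.46*p + 1.87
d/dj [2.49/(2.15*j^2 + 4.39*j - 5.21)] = (-10.707*j - 10.9311)/(2.15*j^2 + 4.39*j - 5.21)^2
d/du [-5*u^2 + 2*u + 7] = 2 - 10*u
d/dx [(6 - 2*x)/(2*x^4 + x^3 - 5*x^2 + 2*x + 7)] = 2*(-2*x^4 - x^3 + 5*x^2 - 2*x + (x - 3)*(8*x^3 + 3*x^2 - 10*x + 2) - 7)/(2*x^4 + x^3 - 5*x^2 + 2*x + 7)^2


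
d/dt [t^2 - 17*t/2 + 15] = 2*t - 17/2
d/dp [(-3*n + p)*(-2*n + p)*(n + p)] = n^2 - 8*n*p + 3*p^2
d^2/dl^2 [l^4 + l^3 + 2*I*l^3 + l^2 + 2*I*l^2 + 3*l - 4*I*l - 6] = 12*l^2 + l*(6 + 12*I) + 2 + 4*I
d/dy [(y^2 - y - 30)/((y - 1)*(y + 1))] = (y^2 + 58*y + 1)/(y^4 - 2*y^2 + 1)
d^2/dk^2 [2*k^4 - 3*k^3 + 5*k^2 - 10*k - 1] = 24*k^2 - 18*k + 10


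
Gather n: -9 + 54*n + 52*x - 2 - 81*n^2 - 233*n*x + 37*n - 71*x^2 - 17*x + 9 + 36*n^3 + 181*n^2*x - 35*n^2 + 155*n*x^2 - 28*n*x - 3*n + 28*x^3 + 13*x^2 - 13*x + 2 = 36*n^3 + n^2*(181*x - 116) + n*(155*x^2 - 261*x + 88) + 28*x^3 - 58*x^2 + 22*x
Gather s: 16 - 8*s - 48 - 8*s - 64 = -16*s - 96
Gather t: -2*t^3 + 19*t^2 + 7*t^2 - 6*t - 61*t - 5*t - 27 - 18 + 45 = -2*t^3 + 26*t^2 - 72*t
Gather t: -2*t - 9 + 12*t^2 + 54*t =12*t^2 + 52*t - 9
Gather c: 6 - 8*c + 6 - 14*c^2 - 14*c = -14*c^2 - 22*c + 12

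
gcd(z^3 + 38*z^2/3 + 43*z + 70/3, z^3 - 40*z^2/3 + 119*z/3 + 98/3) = z + 2/3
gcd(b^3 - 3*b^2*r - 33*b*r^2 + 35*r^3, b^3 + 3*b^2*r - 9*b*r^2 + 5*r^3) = -b^2 - 4*b*r + 5*r^2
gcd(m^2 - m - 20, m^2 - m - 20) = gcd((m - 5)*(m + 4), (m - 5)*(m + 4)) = m^2 - m - 20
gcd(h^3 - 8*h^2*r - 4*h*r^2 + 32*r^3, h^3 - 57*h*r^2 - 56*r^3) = -h + 8*r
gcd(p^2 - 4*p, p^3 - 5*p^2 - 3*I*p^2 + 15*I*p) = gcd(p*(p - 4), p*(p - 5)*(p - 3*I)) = p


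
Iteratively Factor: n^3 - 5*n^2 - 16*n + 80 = (n + 4)*(n^2 - 9*n + 20) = (n - 5)*(n + 4)*(n - 4)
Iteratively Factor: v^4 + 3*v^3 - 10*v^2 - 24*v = (v)*(v^3 + 3*v^2 - 10*v - 24) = v*(v + 4)*(v^2 - v - 6) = v*(v + 2)*(v + 4)*(v - 3)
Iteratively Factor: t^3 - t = (t + 1)*(t^2 - t) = (t - 1)*(t + 1)*(t)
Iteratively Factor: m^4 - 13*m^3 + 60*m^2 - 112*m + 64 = (m - 4)*(m^3 - 9*m^2 + 24*m - 16) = (m - 4)*(m - 1)*(m^2 - 8*m + 16) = (m - 4)^2*(m - 1)*(m - 4)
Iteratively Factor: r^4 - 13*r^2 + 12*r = (r - 3)*(r^3 + 3*r^2 - 4*r) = r*(r - 3)*(r^2 + 3*r - 4) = r*(r - 3)*(r + 4)*(r - 1)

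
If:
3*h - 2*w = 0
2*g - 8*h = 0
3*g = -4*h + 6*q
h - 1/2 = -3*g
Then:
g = 2/13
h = 1/26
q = 4/39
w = 3/52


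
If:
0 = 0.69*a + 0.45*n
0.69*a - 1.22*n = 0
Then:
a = 0.00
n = 0.00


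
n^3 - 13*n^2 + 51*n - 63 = (n - 7)*(n - 3)^2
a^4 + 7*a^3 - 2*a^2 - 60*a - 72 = (a - 3)*(a + 2)^2*(a + 6)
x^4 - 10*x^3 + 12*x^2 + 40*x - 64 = (x - 8)*(x - 2)^2*(x + 2)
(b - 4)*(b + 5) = b^2 + b - 20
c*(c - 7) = c^2 - 7*c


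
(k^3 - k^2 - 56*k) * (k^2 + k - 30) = k^5 - 87*k^3 - 26*k^2 + 1680*k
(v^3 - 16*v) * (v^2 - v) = v^5 - v^4 - 16*v^3 + 16*v^2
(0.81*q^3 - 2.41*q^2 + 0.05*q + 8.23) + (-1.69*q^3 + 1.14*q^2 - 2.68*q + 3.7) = -0.88*q^3 - 1.27*q^2 - 2.63*q + 11.93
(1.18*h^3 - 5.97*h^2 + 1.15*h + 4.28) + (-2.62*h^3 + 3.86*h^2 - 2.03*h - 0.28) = -1.44*h^3 - 2.11*h^2 - 0.88*h + 4.0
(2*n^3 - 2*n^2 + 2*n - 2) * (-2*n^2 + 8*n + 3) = -4*n^5 + 20*n^4 - 14*n^3 + 14*n^2 - 10*n - 6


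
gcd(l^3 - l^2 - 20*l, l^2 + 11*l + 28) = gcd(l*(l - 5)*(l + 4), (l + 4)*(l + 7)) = l + 4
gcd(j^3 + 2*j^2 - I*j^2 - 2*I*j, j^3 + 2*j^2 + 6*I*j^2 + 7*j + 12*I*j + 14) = j^2 + j*(2 - I) - 2*I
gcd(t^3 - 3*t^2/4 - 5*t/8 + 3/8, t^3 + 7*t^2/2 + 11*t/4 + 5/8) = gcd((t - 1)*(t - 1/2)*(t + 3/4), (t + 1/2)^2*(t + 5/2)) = 1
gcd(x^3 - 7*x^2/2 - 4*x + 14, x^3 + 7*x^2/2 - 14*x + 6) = x - 2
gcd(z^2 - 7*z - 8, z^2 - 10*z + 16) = z - 8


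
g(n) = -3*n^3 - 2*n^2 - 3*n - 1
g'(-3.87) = -122.31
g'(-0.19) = -2.56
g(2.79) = -90.09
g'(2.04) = -48.61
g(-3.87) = 154.54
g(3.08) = -116.87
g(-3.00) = 71.00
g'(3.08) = -100.70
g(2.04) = -40.91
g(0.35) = -2.42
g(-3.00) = 71.00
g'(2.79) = -84.22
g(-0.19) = -0.48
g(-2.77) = 55.73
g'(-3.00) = -72.00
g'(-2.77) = -60.98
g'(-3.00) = -72.00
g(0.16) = -1.54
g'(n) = -9*n^2 - 4*n - 3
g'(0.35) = -5.50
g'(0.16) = -3.87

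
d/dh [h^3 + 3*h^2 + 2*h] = 3*h^2 + 6*h + 2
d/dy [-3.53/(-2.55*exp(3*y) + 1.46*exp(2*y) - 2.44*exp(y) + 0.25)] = (-27.0045*exp(2*y) + 10.3076*exp(y) - 8.6132)*exp(y)/(2.55*exp(3*y) - 1.46*exp(2*y) + 2.44*exp(y) - 0.25)^2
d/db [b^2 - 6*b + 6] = 2*b - 6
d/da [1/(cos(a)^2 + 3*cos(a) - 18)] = (2*cos(a) + 3)*sin(a)/(cos(a)^2 + 3*cos(a) - 18)^2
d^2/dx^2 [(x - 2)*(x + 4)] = 2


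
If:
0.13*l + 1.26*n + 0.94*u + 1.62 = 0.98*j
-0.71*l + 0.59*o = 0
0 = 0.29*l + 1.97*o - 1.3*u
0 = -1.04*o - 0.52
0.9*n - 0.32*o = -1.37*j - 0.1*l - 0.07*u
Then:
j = 0.24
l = -0.42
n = -0.42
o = -0.50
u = -0.85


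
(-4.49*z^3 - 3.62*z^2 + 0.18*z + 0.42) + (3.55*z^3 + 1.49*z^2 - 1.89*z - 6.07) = -0.94*z^3 - 2.13*z^2 - 1.71*z - 5.65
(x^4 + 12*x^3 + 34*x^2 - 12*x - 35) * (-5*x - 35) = -5*x^5 - 95*x^4 - 590*x^3 - 1130*x^2 + 595*x + 1225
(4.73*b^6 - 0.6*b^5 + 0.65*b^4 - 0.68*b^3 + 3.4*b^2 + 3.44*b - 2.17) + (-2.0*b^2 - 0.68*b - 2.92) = 4.73*b^6 - 0.6*b^5 + 0.65*b^4 - 0.68*b^3 + 1.4*b^2 + 2.76*b - 5.09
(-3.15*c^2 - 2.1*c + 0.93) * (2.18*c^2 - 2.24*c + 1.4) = -6.867*c^4 + 2.478*c^3 + 2.3214*c^2 - 5.0232*c + 1.302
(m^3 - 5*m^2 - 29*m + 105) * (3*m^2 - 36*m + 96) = 3*m^5 - 51*m^4 + 189*m^3 + 879*m^2 - 6564*m + 10080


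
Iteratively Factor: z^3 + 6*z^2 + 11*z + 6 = (z + 3)*(z^2 + 3*z + 2) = (z + 2)*(z + 3)*(z + 1)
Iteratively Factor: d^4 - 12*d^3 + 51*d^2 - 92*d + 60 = (d - 3)*(d^3 - 9*d^2 + 24*d - 20) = (d - 3)*(d - 2)*(d^2 - 7*d + 10) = (d - 3)*(d - 2)^2*(d - 5)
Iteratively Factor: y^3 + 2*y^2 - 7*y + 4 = (y - 1)*(y^2 + 3*y - 4) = (y - 1)^2*(y + 4)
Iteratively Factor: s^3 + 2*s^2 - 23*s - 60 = (s - 5)*(s^2 + 7*s + 12) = (s - 5)*(s + 3)*(s + 4)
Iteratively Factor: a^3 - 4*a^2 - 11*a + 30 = (a + 3)*(a^2 - 7*a + 10) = (a - 5)*(a + 3)*(a - 2)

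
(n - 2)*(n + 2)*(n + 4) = n^3 + 4*n^2 - 4*n - 16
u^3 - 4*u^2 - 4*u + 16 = (u - 4)*(u - 2)*(u + 2)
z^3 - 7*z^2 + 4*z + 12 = (z - 6)*(z - 2)*(z + 1)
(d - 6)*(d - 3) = d^2 - 9*d + 18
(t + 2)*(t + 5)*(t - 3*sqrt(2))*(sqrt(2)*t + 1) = sqrt(2)*t^4 - 5*t^3 + 7*sqrt(2)*t^3 - 35*t^2 + 7*sqrt(2)*t^2 - 50*t - 21*sqrt(2)*t - 30*sqrt(2)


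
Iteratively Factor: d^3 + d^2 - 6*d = (d + 3)*(d^2 - 2*d) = (d - 2)*(d + 3)*(d)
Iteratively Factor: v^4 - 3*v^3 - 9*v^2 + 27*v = (v)*(v^3 - 3*v^2 - 9*v + 27) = v*(v - 3)*(v^2 - 9) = v*(v - 3)*(v + 3)*(v - 3)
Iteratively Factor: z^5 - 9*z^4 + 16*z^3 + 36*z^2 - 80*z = (z - 2)*(z^4 - 7*z^3 + 2*z^2 + 40*z) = (z - 5)*(z - 2)*(z^3 - 2*z^2 - 8*z) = z*(z - 5)*(z - 2)*(z^2 - 2*z - 8) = z*(z - 5)*(z - 4)*(z - 2)*(z + 2)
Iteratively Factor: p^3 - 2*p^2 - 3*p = (p + 1)*(p^2 - 3*p) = p*(p + 1)*(p - 3)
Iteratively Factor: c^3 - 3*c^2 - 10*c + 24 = (c - 4)*(c^2 + c - 6) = (c - 4)*(c + 3)*(c - 2)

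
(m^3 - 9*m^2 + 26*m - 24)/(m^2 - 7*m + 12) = m - 2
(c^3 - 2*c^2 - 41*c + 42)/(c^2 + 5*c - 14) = (c^3 - 2*c^2 - 41*c + 42)/(c^2 + 5*c - 14)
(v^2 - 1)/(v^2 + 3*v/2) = 2*(v^2 - 1)/(v*(2*v + 3))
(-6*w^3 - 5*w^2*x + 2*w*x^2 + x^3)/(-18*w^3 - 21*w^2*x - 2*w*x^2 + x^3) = (-2*w + x)/(-6*w + x)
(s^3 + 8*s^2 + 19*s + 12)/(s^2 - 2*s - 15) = (s^2 + 5*s + 4)/(s - 5)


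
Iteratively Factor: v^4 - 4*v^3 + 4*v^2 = (v)*(v^3 - 4*v^2 + 4*v) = v*(v - 2)*(v^2 - 2*v) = v^2*(v - 2)*(v - 2)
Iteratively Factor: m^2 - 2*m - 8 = (m + 2)*(m - 4)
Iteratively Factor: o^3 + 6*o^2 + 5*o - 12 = (o - 1)*(o^2 + 7*o + 12) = (o - 1)*(o + 3)*(o + 4)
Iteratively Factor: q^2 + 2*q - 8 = (q + 4)*(q - 2)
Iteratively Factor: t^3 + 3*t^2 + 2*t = (t + 1)*(t^2 + 2*t) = t*(t + 1)*(t + 2)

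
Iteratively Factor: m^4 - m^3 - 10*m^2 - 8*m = (m - 4)*(m^3 + 3*m^2 + 2*m) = (m - 4)*(m + 2)*(m^2 + m) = m*(m - 4)*(m + 2)*(m + 1)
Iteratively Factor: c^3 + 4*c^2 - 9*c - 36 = (c + 4)*(c^2 - 9) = (c + 3)*(c + 4)*(c - 3)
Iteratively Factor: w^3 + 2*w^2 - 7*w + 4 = (w - 1)*(w^2 + 3*w - 4) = (w - 1)*(w + 4)*(w - 1)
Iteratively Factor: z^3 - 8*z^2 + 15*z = (z - 5)*(z^2 - 3*z) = (z - 5)*(z - 3)*(z)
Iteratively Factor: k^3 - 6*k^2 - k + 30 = (k - 5)*(k^2 - k - 6) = (k - 5)*(k - 3)*(k + 2)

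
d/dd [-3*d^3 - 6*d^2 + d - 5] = -9*d^2 - 12*d + 1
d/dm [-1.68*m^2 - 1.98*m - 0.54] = -3.36*m - 1.98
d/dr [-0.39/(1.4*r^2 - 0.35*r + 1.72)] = (1.092*r - 0.1365)/(1.4*r^2 - 0.35*r + 1.72)^2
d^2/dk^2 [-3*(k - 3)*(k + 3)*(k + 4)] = -18*k - 24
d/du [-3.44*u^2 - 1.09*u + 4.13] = -6.88*u - 1.09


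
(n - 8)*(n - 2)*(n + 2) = n^3 - 8*n^2 - 4*n + 32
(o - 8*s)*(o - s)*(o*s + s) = o^3*s - 9*o^2*s^2 + o^2*s + 8*o*s^3 - 9*o*s^2 + 8*s^3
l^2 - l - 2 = (l - 2)*(l + 1)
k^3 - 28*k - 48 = (k - 6)*(k + 2)*(k + 4)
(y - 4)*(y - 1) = y^2 - 5*y + 4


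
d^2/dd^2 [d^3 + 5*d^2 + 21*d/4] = 6*d + 10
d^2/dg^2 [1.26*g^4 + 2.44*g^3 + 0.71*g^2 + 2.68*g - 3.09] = 15.12*g^2 + 14.64*g + 1.42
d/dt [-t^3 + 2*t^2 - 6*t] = -3*t^2 + 4*t - 6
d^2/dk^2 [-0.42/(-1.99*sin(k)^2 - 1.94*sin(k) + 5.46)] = (-6.652968*sin(k)^4 - 4.864356*sin(k)^3 - 9.855132*sin(k)^2 + 5.279904*sin(k) + 12.28836)/(1.99*sin(k)^2 + 1.94*sin(k) - 5.46)^3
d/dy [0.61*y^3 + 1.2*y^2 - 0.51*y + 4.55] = 1.83*y^2 + 2.4*y - 0.51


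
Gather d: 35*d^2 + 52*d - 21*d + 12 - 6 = 35*d^2 + 31*d + 6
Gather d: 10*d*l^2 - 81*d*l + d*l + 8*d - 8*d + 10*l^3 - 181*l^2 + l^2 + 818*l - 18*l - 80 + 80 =d*(10*l^2 - 80*l) + 10*l^3 - 180*l^2 + 800*l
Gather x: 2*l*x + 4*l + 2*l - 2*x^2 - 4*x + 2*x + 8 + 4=6*l - 2*x^2 + x*(2*l - 2) + 12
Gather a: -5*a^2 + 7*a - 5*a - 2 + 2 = -5*a^2 + 2*a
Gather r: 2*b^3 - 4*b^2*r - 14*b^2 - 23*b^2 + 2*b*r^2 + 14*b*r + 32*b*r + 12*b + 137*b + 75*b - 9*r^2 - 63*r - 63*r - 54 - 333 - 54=2*b^3 - 37*b^2 + 224*b + r^2*(2*b - 9) + r*(-4*b^2 + 46*b - 126) - 441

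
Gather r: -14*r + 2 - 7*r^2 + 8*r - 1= -7*r^2 - 6*r + 1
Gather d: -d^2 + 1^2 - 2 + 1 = -d^2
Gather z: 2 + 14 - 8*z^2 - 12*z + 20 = -8*z^2 - 12*z + 36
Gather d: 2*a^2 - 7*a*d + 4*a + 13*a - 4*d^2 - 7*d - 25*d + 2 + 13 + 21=2*a^2 + 17*a - 4*d^2 + d*(-7*a - 32) + 36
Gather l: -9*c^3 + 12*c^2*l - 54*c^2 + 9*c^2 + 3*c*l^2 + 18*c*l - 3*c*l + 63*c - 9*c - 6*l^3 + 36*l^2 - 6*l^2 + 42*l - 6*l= -9*c^3 - 45*c^2 + 54*c - 6*l^3 + l^2*(3*c + 30) + l*(12*c^2 + 15*c + 36)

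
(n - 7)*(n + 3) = n^2 - 4*n - 21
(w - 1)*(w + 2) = w^2 + w - 2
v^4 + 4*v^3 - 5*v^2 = v^2*(v - 1)*(v + 5)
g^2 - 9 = (g - 3)*(g + 3)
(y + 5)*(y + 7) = y^2 + 12*y + 35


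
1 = 1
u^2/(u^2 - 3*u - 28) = u^2/(u^2 - 3*u - 28)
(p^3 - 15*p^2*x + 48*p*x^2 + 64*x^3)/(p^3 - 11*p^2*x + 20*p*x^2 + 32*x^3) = (-p + 8*x)/(-p + 4*x)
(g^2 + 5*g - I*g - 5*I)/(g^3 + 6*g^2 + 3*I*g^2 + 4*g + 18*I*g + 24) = (g + 5)/(g^2 + g*(6 + 4*I) + 24*I)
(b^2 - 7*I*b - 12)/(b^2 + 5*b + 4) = (b^2 - 7*I*b - 12)/(b^2 + 5*b + 4)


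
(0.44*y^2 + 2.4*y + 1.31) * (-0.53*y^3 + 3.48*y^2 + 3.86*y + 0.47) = -0.2332*y^5 + 0.2592*y^4 + 9.3561*y^3 + 14.0296*y^2 + 6.1846*y + 0.6157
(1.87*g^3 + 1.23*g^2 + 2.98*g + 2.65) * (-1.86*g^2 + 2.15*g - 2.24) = -3.4782*g^5 + 1.7327*g^4 - 7.0871*g^3 - 1.2772*g^2 - 0.9777*g - 5.936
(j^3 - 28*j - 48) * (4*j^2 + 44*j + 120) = 4*j^5 + 44*j^4 + 8*j^3 - 1424*j^2 - 5472*j - 5760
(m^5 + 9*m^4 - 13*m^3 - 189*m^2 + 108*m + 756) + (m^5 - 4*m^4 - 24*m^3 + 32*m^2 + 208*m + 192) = 2*m^5 + 5*m^4 - 37*m^3 - 157*m^2 + 316*m + 948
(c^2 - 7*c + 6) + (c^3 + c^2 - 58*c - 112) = c^3 + 2*c^2 - 65*c - 106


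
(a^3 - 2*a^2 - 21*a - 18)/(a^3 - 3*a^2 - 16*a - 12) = (a + 3)/(a + 2)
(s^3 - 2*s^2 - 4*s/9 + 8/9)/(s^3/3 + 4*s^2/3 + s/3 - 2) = (9*s^3 - 18*s^2 - 4*s + 8)/(3*(s^3 + 4*s^2 + s - 6))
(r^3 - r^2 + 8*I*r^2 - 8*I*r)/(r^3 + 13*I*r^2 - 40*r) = (r - 1)/(r + 5*I)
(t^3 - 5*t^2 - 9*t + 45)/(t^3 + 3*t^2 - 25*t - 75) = (t - 3)/(t + 5)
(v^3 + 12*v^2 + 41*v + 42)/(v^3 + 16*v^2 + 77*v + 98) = (v + 3)/(v + 7)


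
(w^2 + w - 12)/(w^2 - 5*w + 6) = (w + 4)/(w - 2)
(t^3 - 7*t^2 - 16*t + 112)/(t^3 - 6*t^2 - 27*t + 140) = (t + 4)/(t + 5)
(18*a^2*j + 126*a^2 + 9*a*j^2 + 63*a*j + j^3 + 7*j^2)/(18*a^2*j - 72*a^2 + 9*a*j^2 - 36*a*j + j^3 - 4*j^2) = (j + 7)/(j - 4)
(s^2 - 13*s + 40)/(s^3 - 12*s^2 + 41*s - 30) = (s - 8)/(s^2 - 7*s + 6)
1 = 1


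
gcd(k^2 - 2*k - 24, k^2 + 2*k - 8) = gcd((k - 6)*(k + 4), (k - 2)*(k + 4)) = k + 4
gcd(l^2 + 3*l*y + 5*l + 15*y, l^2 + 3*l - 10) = l + 5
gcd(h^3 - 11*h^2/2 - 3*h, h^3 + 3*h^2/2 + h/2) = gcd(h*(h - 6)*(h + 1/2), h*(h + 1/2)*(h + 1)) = h^2 + h/2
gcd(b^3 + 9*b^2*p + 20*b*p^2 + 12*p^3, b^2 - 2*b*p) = 1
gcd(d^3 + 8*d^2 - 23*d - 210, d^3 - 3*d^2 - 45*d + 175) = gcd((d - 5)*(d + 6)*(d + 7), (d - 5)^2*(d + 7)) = d^2 + 2*d - 35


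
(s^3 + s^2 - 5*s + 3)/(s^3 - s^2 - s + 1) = (s + 3)/(s + 1)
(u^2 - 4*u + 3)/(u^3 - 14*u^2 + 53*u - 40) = (u - 3)/(u^2 - 13*u + 40)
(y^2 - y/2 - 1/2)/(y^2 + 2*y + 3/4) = 2*(y - 1)/(2*y + 3)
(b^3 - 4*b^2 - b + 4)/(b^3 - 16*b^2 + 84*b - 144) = (b^2 - 1)/(b^2 - 12*b + 36)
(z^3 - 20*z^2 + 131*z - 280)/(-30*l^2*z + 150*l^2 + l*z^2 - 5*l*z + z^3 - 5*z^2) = (z^2 - 15*z + 56)/(-30*l^2 + l*z + z^2)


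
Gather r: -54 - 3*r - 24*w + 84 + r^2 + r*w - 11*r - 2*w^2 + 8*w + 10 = r^2 + r*(w - 14) - 2*w^2 - 16*w + 40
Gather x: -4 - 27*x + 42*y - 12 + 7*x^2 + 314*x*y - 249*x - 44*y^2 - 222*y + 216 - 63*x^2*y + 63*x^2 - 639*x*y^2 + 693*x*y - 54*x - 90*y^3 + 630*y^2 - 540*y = x^2*(70 - 63*y) + x*(-639*y^2 + 1007*y - 330) - 90*y^3 + 586*y^2 - 720*y + 200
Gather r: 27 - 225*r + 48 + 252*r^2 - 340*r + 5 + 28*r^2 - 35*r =280*r^2 - 600*r + 80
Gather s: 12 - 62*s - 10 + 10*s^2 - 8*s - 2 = 10*s^2 - 70*s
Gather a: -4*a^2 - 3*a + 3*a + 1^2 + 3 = 4 - 4*a^2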